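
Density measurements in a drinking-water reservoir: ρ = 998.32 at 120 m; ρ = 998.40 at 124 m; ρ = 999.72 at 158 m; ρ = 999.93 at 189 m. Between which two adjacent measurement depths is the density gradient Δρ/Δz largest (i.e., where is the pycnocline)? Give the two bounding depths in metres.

124–158 m

Compute the density gradient over each adjacent pair:
  120–124 m: Δρ/Δz = 0.08/4 = 0.020 kg m⁻⁴
  124–158 m: Δρ/Δz = 1.32/34 = 0.039 kg m⁻⁴
  158–189 m: Δρ/Δz = 0.21/31 = 6.8 × 10⁻³ kg m⁻⁴
The largest gradient is in the 124–158 m interval — the pycnocline.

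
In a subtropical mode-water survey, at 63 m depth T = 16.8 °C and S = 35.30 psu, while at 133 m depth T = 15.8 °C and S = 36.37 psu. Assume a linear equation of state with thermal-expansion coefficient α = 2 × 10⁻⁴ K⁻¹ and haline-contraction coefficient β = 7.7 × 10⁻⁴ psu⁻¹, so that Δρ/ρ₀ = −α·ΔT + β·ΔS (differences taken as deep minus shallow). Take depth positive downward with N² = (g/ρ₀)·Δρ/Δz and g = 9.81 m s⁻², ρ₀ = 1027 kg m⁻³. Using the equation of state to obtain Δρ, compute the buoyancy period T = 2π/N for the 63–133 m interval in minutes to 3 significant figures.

8.74 min

ΔT = -1.0 K, ΔS = +1.07 psu (deep − shallow).
Δρ/ρ₀ = −αΔT + βΔS = 2.00 × 10⁻⁴ + 8.239 × 10⁻⁴ = 1.0239 × 10⁻³, so Δρ ≈ 1.052 kg m⁻³.
N² = (g/ρ₀)·Δρ/Δz = g·(Δρ/ρ₀)/Δz = 9.81 × 1.0239 × 10⁻³ / 70 = 1.4349 × 10⁻⁴ s⁻².
N = √(1.4349 × 10⁻⁴) = 0.011979 rad s⁻¹ → T = 2π/N = 524.52 s = 8.7420 min ≈ 8.74 min.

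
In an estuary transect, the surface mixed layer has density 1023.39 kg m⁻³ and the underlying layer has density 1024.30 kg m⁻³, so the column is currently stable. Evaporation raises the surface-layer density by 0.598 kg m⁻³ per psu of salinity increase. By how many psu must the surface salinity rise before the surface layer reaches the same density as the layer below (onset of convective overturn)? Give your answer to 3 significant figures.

1.52 psu

Density deficit of the surface layer: 1024.30 − 1023.39 = 0.91 kg m⁻³.
Required change = 0.91 / 0.598 = 1.52 psu.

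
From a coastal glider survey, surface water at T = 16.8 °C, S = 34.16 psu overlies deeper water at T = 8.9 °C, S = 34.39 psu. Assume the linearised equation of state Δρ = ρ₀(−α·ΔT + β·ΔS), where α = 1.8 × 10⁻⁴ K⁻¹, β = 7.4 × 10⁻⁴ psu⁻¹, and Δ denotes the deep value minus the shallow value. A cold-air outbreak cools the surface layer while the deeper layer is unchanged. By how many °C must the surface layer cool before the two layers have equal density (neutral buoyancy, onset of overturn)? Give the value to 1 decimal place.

Neutral buoyancy requires Δρ = 0, i.e. −α(T_deep − T_surf′) + β(S_deep − S_surf) = 0.
T_surf′ = T_deep − (β/α)·ΔS = 8.9 − (7.4 × 10⁻⁴/1.8 × 10⁻⁴)·(+0.23) = 7.954 °C.
Cooling required: 16.8 − (7.954) = 8.846 °C.

8.8 °C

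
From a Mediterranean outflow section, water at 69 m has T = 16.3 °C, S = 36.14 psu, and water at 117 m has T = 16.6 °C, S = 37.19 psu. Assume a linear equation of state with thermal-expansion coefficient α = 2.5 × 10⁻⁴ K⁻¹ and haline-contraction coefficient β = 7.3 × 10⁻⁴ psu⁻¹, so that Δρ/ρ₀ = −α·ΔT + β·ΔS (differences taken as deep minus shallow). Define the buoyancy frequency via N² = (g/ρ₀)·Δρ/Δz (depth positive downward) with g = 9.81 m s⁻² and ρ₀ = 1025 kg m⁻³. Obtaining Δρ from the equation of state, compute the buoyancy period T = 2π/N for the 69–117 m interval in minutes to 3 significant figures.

ΔT = +0.3 K, ΔS = +1.05 psu (deep − shallow).
Δρ/ρ₀ = −αΔT + βΔS = -7.50 × 10⁻⁵ + 7.665 × 10⁻⁴ = 6.915 × 10⁻⁴, so Δρ ≈ 0.7088 kg m⁻³.
N² = (g/ρ₀)·Δρ/Δz = g·(Δρ/ρ₀)/Δz = 9.81 × 6.915 × 10⁻⁴ / 48 = 1.4133 × 10⁻⁴ s⁻².
N = √(1.4133 × 10⁻⁴) = 0.011888 rad s⁻¹ → T = 2π/N = 528.53 s = 8.8088 min ≈ 8.81 min.

8.81 min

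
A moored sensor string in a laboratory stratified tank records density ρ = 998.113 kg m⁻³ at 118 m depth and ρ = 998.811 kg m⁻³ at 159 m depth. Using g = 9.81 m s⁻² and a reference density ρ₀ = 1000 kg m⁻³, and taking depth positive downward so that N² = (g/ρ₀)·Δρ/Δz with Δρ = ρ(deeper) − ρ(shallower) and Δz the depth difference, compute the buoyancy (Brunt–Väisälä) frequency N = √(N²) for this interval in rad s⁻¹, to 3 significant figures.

Δρ = 998.811 − 998.113 = 0.698 kg m⁻³ over Δz = 159 − 118 = 41 m.
N² = (9.81/1000) × (0.698/41) = 1.6701 × 10⁻⁴ s⁻².
N = √(1.6701 × 10⁻⁴) = 0.012923 rad s⁻¹ ≈ 0.0129 rad s⁻¹.

0.0129 rad s⁻¹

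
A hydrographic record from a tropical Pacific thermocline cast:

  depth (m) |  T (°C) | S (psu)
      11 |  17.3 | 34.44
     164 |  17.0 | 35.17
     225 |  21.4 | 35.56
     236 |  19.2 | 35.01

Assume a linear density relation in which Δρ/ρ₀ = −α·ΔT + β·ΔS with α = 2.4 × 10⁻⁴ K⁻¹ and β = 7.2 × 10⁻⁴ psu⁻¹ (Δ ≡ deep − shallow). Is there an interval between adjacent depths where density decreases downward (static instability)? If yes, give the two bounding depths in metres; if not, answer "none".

164–225 m

Evaluate Δρ/ρ₀ = −αΔT + βΔS across each adjacent pair:
  11–164 m: −αΔT+βΔS = −(2.4 × 10⁻⁴)(-0.3)+(7.2 × 10⁻⁴)(+0.73) = 6.0 × 10⁻⁴ → stable
  164–225 m: −αΔT+βΔS = −(2.4 × 10⁻⁴)(+4.4)+(7.2 × 10⁻⁴)(+0.39) = -7.8 × 10⁻⁴ → UNSTABLE
  225–236 m: −αΔT+βΔS = −(2.4 × 10⁻⁴)(-2.2)+(7.2 × 10⁻⁴)(-0.55) = 1.3 × 10⁻⁴ → stable
The 164–225 m interval has Δρ < 0: lighter water underlies denser water.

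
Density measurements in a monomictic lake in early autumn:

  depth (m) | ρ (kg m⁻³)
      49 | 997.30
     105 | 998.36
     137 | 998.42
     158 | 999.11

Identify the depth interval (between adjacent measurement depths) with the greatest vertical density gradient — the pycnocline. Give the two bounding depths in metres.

Compute the density gradient over each adjacent pair:
  49–105 m: Δρ/Δz = 1.06/56 = 0.019 kg m⁻⁴
  105–137 m: Δρ/Δz = 0.06/32 = 1.9 × 10⁻³ kg m⁻⁴
  137–158 m: Δρ/Δz = 0.69/21 = 0.033 kg m⁻⁴
The largest gradient is in the 137–158 m interval — the pycnocline.

137–158 m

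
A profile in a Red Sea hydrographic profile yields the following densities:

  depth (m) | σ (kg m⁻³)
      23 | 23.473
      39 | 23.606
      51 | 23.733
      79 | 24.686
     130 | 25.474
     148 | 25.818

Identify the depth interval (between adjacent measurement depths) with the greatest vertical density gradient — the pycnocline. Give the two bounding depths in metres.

Compute the density gradient over each adjacent pair:
  23–39 m: Δρ/Δz = 0.133/16 = 8.3 × 10⁻³ kg m⁻⁴
  39–51 m: Δρ/Δz = 0.127/12 = 0.011 kg m⁻⁴
  51–79 m: Δρ/Δz = 0.953/28 = 0.034 kg m⁻⁴
  79–130 m: Δρ/Δz = 0.788/51 = 0.015 kg m⁻⁴
  130–148 m: Δρ/Δz = 0.344/18 = 0.019 kg m⁻⁴
The largest gradient is in the 51–79 m interval — the pycnocline.

51–79 m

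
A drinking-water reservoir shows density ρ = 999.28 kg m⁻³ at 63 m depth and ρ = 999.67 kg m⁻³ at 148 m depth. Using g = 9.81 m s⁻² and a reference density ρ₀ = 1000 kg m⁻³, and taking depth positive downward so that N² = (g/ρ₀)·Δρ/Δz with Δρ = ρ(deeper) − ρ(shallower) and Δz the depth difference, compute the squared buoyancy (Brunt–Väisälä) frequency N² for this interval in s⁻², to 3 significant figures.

4.50 × 10⁻⁵ s⁻²

Δρ = 999.67 − 999.28 = 0.39 kg m⁻³ over Δz = 148 − 63 = 85 m.
N² = (9.81/1000) × (0.39/85) = 4.5011 × 10⁻⁵ s⁻² ≈ 4.50 × 10⁻⁵ s⁻².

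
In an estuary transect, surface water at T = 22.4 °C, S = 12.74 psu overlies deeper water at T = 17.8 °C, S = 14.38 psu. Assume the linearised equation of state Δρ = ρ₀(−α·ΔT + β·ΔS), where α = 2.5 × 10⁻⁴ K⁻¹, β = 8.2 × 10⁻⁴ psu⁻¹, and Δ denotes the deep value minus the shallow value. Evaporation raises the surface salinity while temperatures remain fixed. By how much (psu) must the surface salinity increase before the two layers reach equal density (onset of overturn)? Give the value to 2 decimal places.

3.04 psu

Neutral buoyancy requires −α(T_deep − T_surf) + β(S_deep − S_surf′) = 0.
S_surf′ = S_deep − (α/β)·ΔT = 14.38 − (2.5 × 10⁻⁴/8.2 × 10⁻⁴)·(-4.6) = 15.7824 psu.
Increase required: 15.7824 − 12.74 = 3.0424 psu.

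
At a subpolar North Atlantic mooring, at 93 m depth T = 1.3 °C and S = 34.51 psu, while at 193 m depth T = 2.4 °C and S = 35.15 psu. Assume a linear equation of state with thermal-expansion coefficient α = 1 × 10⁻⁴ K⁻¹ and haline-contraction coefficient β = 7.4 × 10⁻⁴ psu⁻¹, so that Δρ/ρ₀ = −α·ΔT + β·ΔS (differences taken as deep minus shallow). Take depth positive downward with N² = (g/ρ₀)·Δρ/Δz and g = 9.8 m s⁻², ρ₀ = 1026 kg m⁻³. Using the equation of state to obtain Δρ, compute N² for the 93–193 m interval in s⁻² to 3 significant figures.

3.56 × 10⁻⁵ s⁻²

ΔT = +1.1 K, ΔS = +0.64 psu (deep − shallow).
Δρ/ρ₀ = −αΔT + βΔS = -1.10 × 10⁻⁴ + 4.736 × 10⁻⁴ = 3.636 × 10⁻⁴, so Δρ ≈ 0.3731 kg m⁻³.
N² = (g/ρ₀)·Δρ/Δz = g·(Δρ/ρ₀)/Δz = 9.8 × 3.636 × 10⁻⁴ / 100 = 3.5633 × 10⁻⁵ s⁻² ≈ 3.56 × 10⁻⁵ s⁻².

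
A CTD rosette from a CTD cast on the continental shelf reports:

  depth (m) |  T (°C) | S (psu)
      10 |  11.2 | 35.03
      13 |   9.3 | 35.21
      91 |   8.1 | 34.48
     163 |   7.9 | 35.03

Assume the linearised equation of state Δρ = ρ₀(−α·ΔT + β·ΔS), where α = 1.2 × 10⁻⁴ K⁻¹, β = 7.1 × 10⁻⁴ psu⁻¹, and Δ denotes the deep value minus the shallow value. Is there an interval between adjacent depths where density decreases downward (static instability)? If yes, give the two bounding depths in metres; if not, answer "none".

Evaluate Δρ/ρ₀ = −αΔT + βΔS across each adjacent pair:
  10–13 m: −αΔT+βΔS = −(1.2 × 10⁻⁴)(-1.9)+(7.1 × 10⁻⁴)(+0.18) = 3.6 × 10⁻⁴ → stable
  13–91 m: −αΔT+βΔS = −(1.2 × 10⁻⁴)(-1.2)+(7.1 × 10⁻⁴)(-0.73) = -3.7 × 10⁻⁴ → UNSTABLE
  91–163 m: −αΔT+βΔS = −(1.2 × 10⁻⁴)(-0.2)+(7.1 × 10⁻⁴)(+0.55) = 4.1 × 10⁻⁴ → stable
The 13–91 m interval has Δρ < 0: lighter water underlies denser water.

13–91 m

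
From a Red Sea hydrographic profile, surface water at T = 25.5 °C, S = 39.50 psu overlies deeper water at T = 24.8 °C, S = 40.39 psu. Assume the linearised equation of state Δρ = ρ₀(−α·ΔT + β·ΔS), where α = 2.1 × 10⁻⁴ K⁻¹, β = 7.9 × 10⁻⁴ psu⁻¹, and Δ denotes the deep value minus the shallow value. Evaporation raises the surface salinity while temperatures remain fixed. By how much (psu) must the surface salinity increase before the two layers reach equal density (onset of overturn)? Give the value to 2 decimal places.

Neutral buoyancy requires −α(T_deep − T_surf) + β(S_deep − S_surf′) = 0.
S_surf′ = S_deep − (α/β)·ΔT = 40.39 − (2.1 × 10⁻⁴/7.9 × 10⁻⁴)·(-0.7) = 40.5761 psu.
Increase required: 40.5761 − 39.50 = 1.0761 psu.

1.08 psu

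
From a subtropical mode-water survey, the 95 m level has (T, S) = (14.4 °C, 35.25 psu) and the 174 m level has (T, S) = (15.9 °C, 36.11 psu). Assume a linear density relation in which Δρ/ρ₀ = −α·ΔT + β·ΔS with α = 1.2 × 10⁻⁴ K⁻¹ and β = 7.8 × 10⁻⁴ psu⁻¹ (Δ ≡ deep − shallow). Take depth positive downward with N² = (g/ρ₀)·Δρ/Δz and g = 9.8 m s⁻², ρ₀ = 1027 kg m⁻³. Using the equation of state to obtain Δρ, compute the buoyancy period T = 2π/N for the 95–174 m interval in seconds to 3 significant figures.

ΔT = +1.5 K, ΔS = +0.86 psu (deep − shallow).
Δρ/ρ₀ = −αΔT + βΔS = -1.80 × 10⁻⁴ + 6.708 × 10⁻⁴ = 4.908 × 10⁻⁴, so Δρ ≈ 0.5041 kg m⁻³.
N² = (g/ρ₀)·Δρ/Δz = g·(Δρ/ρ₀)/Δz = 9.8 × 4.908 × 10⁻⁴ / 79 = 6.0884 × 10⁻⁵ s⁻².
N = √(6.0884 × 10⁻⁵) = 7.8028 × 10⁻³ rad s⁻¹ → T = 2π/N = 805.25 s ≈ 805 s.

805 s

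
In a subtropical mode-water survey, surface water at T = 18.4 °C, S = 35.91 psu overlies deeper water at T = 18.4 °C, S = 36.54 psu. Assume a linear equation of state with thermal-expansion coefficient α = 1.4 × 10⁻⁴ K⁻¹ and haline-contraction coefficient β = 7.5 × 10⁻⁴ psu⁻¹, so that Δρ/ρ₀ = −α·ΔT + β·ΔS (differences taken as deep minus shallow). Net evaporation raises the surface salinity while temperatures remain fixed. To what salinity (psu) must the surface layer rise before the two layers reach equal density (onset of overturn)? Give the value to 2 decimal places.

Neutral buoyancy requires −α(T_deep − T_surf) + β(S_deep − S_surf′) = 0.
S_surf′ = S_deep − (α/β)·ΔT = 36.54 − (1.4 × 10⁻⁴/7.5 × 10⁻⁴)·(+0.0) = 36.5400 psu.
Increase required: 36.5400 − 35.91 = 0.6300 psu.

36.54 psu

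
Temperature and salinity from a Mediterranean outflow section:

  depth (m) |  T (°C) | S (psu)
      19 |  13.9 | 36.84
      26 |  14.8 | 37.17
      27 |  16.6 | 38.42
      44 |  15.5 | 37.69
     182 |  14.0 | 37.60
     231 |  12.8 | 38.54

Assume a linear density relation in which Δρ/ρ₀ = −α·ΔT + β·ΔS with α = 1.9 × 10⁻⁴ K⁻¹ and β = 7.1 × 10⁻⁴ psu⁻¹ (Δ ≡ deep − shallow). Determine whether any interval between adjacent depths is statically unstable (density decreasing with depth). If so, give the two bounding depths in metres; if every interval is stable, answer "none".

27–44 m

Evaluate Δρ/ρ₀ = −αΔT + βΔS across each adjacent pair:
  19–26 m: −αΔT+βΔS = −(1.9 × 10⁻⁴)(+0.9)+(7.1 × 10⁻⁴)(+0.33) = 6.3 × 10⁻⁵ → stable
  26–27 m: −αΔT+βΔS = −(1.9 × 10⁻⁴)(+1.8)+(7.1 × 10⁻⁴)(+1.25) = 5.5 × 10⁻⁴ → stable
  27–44 m: −αΔT+βΔS = −(1.9 × 10⁻⁴)(-1.1)+(7.1 × 10⁻⁴)(-0.73) = -3.1 × 10⁻⁴ → UNSTABLE
  44–182 m: −αΔT+βΔS = −(1.9 × 10⁻⁴)(-1.5)+(7.1 × 10⁻⁴)(-0.09) = 2.2 × 10⁻⁴ → stable
  182–231 m: −αΔT+βΔS = −(1.9 × 10⁻⁴)(-1.2)+(7.1 × 10⁻⁴)(+0.94) = 9.0 × 10⁻⁴ → stable
The 27–44 m interval has Δρ < 0: lighter water underlies denser water.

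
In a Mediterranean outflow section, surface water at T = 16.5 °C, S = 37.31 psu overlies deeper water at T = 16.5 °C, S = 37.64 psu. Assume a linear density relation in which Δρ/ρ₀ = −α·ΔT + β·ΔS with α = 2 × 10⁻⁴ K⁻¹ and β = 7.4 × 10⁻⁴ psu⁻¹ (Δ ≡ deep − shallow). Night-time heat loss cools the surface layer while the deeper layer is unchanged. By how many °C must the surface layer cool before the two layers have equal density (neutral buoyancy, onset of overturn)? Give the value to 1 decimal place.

1.2 °C

Neutral buoyancy requires Δρ = 0, i.e. −α(T_deep − T_surf′) + β(S_deep − S_surf) = 0.
T_surf′ = T_deep − (β/α)·ΔS = 16.5 − (7.4 × 10⁻⁴/2 × 10⁻⁴)·(+0.33) = 15.279 °C.
Cooling required: 16.5 − (15.279) = 1.221 °C.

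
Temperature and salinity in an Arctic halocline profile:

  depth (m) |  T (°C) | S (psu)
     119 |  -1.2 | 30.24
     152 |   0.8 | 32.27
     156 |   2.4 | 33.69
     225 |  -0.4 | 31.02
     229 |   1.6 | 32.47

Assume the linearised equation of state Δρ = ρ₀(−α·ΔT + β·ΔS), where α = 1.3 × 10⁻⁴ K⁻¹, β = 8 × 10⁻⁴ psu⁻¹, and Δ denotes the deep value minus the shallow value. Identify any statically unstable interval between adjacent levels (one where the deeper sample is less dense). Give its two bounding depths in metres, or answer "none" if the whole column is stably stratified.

Evaluate Δρ/ρ₀ = −αΔT + βΔS across each adjacent pair:
  119–152 m: −αΔT+βΔS = −(1.3 × 10⁻⁴)(+2.0)+(8 × 10⁻⁴)(+2.03) = 1.4 × 10⁻³ → stable
  152–156 m: −αΔT+βΔS = −(1.3 × 10⁻⁴)(+1.6)+(8 × 10⁻⁴)(+1.42) = 9.3 × 10⁻⁴ → stable
  156–225 m: −αΔT+βΔS = −(1.3 × 10⁻⁴)(-2.8)+(8 × 10⁻⁴)(-2.67) = -1.8 × 10⁻³ → UNSTABLE
  225–229 m: −αΔT+βΔS = −(1.3 × 10⁻⁴)(+2.0)+(8 × 10⁻⁴)(+1.45) = 9.0 × 10⁻⁴ → stable
The 156–225 m interval has Δρ < 0: lighter water underlies denser water.

156–225 m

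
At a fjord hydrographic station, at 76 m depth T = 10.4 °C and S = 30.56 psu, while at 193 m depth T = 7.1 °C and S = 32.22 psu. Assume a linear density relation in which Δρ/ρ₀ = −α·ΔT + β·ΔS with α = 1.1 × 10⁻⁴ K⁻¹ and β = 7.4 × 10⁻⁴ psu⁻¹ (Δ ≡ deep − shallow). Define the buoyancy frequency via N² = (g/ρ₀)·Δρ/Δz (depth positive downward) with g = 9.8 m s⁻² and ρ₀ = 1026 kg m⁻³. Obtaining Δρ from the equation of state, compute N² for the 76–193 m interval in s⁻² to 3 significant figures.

1.33 × 10⁻⁴ s⁻²

ΔT = -3.3 K, ΔS = +1.66 psu (deep − shallow).
Δρ/ρ₀ = −αΔT + βΔS = 3.63 × 10⁻⁴ + 1.2284 × 10⁻³ = 1.5914 × 10⁻³, so Δρ ≈ 1.633 kg m⁻³.
N² = (g/ρ₀)·Δρ/Δz = g·(Δρ/ρ₀)/Δz = 9.8 × 1.5914 × 10⁻³ / 117 = 1.3330 × 10⁻⁴ s⁻² ≈ 1.33 × 10⁻⁴ s⁻².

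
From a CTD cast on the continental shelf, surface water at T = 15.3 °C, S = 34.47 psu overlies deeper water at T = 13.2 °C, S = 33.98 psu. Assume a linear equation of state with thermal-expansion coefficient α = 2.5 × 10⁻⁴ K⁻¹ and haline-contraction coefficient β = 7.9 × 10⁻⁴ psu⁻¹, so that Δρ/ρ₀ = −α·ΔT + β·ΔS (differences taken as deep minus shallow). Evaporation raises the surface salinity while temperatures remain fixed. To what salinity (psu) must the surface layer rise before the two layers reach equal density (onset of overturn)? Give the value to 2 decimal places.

34.64 psu

Neutral buoyancy requires −α(T_deep − T_surf) + β(S_deep − S_surf′) = 0.
S_surf′ = S_deep − (α/β)·ΔT = 33.98 − (2.5 × 10⁻⁴/7.9 × 10⁻⁴)·(-2.1) = 34.6446 psu.
Increase required: 34.6446 − 34.47 = 0.1746 psu.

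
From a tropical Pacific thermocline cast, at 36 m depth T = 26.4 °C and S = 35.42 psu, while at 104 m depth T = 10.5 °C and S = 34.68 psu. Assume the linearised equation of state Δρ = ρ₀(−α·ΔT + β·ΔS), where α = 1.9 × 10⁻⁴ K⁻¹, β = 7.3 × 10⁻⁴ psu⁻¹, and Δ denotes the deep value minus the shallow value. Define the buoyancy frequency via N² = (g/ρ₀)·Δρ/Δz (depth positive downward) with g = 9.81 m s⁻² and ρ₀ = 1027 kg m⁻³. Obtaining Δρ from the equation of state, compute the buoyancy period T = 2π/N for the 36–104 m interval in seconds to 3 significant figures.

ΔT = -15.9 K, ΔS = -0.74 psu (deep − shallow).
Δρ/ρ₀ = −αΔT + βΔS = 3.021 × 10⁻³ − 5.402 × 10⁻⁴ = 2.4808 × 10⁻³, so Δρ ≈ 2.548 kg m⁻³.
N² = (g/ρ₀)·Δρ/Δz = g·(Δρ/ρ₀)/Δz = 9.81 × 2.4808 × 10⁻³ / 68 = 3.5789 × 10⁻⁴ s⁻².
N = √(3.5789 × 10⁻⁴) = 0.018918 rad s⁻¹ → T = 2π/N = 332.13 s ≈ 332 s.

332 s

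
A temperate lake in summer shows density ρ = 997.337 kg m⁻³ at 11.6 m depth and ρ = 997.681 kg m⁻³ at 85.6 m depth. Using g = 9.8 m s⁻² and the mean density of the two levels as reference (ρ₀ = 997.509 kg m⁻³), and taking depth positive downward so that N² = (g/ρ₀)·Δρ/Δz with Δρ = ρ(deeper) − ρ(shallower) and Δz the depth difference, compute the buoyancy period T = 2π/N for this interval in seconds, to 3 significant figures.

930 s

Δρ = 997.681 − 997.337 = 0.344 kg m⁻³ over Δz = 85.6 − 11.6 = 74 m.
N² = (9.8/997.509) × (0.344/74) = 4.5671 × 10⁻⁵ s⁻².
N = √(4.5671 × 10⁻⁵) = 6.7580 × 10⁻³ rad s⁻¹, so T = 2π/N = 929.74 s ≈ 930 s.
A positive N² confirms static stability across the interval.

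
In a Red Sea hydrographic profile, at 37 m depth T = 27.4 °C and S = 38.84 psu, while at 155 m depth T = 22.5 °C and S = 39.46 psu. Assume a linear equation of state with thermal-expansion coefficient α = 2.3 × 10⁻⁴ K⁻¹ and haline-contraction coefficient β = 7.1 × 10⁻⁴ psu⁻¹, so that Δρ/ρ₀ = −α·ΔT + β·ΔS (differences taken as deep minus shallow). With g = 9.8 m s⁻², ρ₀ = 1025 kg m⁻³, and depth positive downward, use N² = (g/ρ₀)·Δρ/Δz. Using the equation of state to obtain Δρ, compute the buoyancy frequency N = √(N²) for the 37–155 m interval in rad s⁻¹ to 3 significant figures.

ΔT = -4.9 K, ΔS = +0.62 psu (deep − shallow).
Δρ/ρ₀ = −αΔT + βΔS = 1.127 × 10⁻³ + 4.402 × 10⁻⁴ = 1.5672 × 10⁻³, so Δρ ≈ 1.606 kg m⁻³.
N² = (g/ρ₀)·Δρ/Δz = g·(Δρ/ρ₀)/Δz = 9.8 × 1.5672 × 10⁻³ / 118 = 1.3016 × 10⁻⁴ s⁻².
N = √(1.3016 × 10⁻⁴) = 0.011409 rad s⁻¹ ≈ 0.0114 rad s⁻¹.

0.0114 rad s⁻¹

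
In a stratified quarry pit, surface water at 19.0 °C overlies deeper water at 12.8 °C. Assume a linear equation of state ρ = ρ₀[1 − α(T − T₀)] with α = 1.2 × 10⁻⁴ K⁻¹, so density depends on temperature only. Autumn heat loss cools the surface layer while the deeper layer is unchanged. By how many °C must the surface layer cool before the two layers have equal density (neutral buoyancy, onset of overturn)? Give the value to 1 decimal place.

6.2 °C

With temperature the only control, equal density requires T_surf′ = T_deep.
T_surf′ = 12.8 °C.
Cooling required: 19.0 − 12.8 = 6.2 °C.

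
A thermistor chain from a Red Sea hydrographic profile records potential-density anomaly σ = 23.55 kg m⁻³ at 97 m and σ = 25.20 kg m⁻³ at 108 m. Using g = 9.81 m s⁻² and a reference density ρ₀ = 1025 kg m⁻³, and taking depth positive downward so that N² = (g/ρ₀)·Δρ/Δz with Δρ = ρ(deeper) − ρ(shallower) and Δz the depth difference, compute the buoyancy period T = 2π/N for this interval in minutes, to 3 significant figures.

Δρ = 1025.20 − 1023.55 = 1.65 kg m⁻³ over Δz = 108 − 97 = 11 m.
N² = (9.81/1025) × (1.65/11) = 1.4356 × 10⁻³ s⁻².
N = √(1.4356 × 10⁻³) = 0.037889 rad s⁻¹, so T = 2π/N = 165.83 s = 2.7638 min ≈ 2.76 min.

2.76 min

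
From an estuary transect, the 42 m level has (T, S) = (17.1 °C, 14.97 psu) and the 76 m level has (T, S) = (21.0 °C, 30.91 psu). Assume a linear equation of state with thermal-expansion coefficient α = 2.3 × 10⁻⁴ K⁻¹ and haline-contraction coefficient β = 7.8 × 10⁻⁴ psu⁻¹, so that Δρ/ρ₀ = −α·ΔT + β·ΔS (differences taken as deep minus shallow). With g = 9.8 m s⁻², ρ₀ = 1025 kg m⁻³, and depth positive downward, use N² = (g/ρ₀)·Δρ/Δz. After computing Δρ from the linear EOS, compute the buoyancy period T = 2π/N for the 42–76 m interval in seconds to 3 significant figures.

ΔT = +3.9 K, ΔS = +15.94 psu (deep − shallow).
Δρ/ρ₀ = −αΔT + βΔS = -8.97 × 10⁻⁴ + 0.0124332 = 0.0115362, so Δρ ≈ 11.82 kg m⁻³.
N² = (g/ρ₀)·Δρ/Δz = g·(Δρ/ρ₀)/Δz = 9.8 × 0.0115362 / 34 = 3.3251 × 10⁻³ s⁻².
N = √(3.3251 × 10⁻³) = 0.057664 rad s⁻¹ → T = 2π/N = 108.96 s ≈ 109 s.

109 s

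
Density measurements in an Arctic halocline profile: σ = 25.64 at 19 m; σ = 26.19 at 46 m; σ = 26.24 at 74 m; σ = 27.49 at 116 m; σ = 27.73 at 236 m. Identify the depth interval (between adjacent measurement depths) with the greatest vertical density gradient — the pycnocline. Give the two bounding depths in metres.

74–116 m

Compute the density gradient over each adjacent pair:
  19–46 m: Δρ/Δz = 0.55/27 = 0.020 kg m⁻⁴
  46–74 m: Δρ/Δz = 0.05/28 = 1.8 × 10⁻³ kg m⁻⁴
  74–116 m: Δρ/Δz = 1.25/42 = 0.030 kg m⁻⁴
  116–236 m: Δρ/Δz = 0.24/120 = 2.0 × 10⁻³ kg m⁻⁴
The largest gradient is in the 74–116 m interval — the pycnocline.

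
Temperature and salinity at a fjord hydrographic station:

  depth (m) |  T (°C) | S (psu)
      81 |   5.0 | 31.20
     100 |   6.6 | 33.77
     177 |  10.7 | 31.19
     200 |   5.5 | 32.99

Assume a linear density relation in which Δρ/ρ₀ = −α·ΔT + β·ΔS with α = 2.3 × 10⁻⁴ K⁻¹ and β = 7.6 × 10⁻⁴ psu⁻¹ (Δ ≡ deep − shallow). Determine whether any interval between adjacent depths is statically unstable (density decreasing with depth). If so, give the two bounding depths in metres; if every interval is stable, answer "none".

Evaluate Δρ/ρ₀ = −αΔT + βΔS across each adjacent pair:
  81–100 m: −αΔT+βΔS = −(2.3 × 10⁻⁴)(+1.6)+(7.6 × 10⁻⁴)(+2.57) = 1.6 × 10⁻³ → stable
  100–177 m: −αΔT+βΔS = −(2.3 × 10⁻⁴)(+4.1)+(7.6 × 10⁻⁴)(-2.58) = -2.9 × 10⁻³ → UNSTABLE
  177–200 m: −αΔT+βΔS = −(2.3 × 10⁻⁴)(-5.2)+(7.6 × 10⁻⁴)(+1.80) = 2.6 × 10⁻³ → stable
The 100–177 m interval has Δρ < 0: lighter water underlies denser water.

100–177 m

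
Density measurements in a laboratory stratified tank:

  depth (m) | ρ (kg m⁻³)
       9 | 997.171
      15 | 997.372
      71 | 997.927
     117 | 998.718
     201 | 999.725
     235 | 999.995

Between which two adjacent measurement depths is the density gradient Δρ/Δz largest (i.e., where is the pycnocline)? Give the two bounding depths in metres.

Compute the density gradient over each adjacent pair:
  9–15 m: Δρ/Δz = 0.201/6 = 0.034 kg m⁻⁴
  15–71 m: Δρ/Δz = 0.555/56 = 9.9 × 10⁻³ kg m⁻⁴
  71–117 m: Δρ/Δz = 0.791/46 = 0.017 kg m⁻⁴
  117–201 m: Δρ/Δz = 1.007/84 = 0.012 kg m⁻⁴
  201–235 m: Δρ/Δz = 0.270/34 = 7.9 × 10⁻³ kg m⁻⁴
The largest gradient is in the 9–15 m interval — the pycnocline.

9–15 m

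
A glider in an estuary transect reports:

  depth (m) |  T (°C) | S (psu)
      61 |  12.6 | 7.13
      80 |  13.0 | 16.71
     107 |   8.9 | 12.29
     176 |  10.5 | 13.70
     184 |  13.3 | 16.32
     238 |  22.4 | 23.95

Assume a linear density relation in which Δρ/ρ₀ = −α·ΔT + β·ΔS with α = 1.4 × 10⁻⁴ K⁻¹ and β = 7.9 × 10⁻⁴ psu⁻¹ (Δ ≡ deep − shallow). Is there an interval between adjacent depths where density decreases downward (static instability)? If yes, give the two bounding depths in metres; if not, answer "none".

80–107 m

Evaluate Δρ/ρ₀ = −αΔT + βΔS across each adjacent pair:
  61–80 m: −αΔT+βΔS = −(1.4 × 10⁻⁴)(+0.4)+(7.9 × 10⁻⁴)(+9.58) = 7.5 × 10⁻³ → stable
  80–107 m: −αΔT+βΔS = −(1.4 × 10⁻⁴)(-4.1)+(7.9 × 10⁻⁴)(-4.42) = -2.9 × 10⁻³ → UNSTABLE
  107–176 m: −αΔT+βΔS = −(1.4 × 10⁻⁴)(+1.6)+(7.9 × 10⁻⁴)(+1.41) = 8.9 × 10⁻⁴ → stable
  176–184 m: −αΔT+βΔS = −(1.4 × 10⁻⁴)(+2.8)+(7.9 × 10⁻⁴)(+2.62) = 1.7 × 10⁻³ → stable
  184–238 m: −αΔT+βΔS = −(1.4 × 10⁻⁴)(+9.1)+(7.9 × 10⁻⁴)(+7.63) = 4.8 × 10⁻³ → stable
The 80–107 m interval has Δρ < 0: lighter water underlies denser water.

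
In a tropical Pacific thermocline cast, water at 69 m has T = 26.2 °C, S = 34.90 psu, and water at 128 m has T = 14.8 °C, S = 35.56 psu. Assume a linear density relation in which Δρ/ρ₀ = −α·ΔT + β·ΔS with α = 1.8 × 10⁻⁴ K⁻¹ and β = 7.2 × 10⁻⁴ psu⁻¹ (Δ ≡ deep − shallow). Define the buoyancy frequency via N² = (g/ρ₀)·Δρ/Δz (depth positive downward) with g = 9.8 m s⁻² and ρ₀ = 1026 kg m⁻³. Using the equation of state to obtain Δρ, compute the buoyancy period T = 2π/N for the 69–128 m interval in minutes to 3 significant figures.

ΔT = -11.4 K, ΔS = +0.66 psu (deep − shallow).
Δρ/ρ₀ = −αΔT + βΔS = 2.052 × 10⁻³ + 4.752 × 10⁻⁴ = 2.5272 × 10⁻³, so Δρ ≈ 2.593 kg m⁻³.
N² = (g/ρ₀)·Δρ/Δz = g·(Δρ/ρ₀)/Δz = 9.8 × 2.5272 × 10⁻³ / 59 = 4.1977 × 10⁻⁴ s⁻².
N = √(4.1977 × 10⁻⁴) = 0.020488 rad s⁻¹ → T = 2π/N = 306.68 s = 5.1113 min ≈ 5.11 min.

5.11 min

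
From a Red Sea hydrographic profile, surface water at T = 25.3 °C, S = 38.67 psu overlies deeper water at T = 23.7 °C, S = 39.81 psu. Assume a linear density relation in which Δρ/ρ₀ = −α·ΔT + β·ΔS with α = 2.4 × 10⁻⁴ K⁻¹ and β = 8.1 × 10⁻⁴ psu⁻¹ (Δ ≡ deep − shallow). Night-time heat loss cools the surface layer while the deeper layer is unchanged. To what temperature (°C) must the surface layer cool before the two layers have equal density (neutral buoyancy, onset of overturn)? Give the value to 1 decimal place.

19.9 °C

Neutral buoyancy requires Δρ = 0, i.e. −α(T_deep − T_surf′) + β(S_deep − S_surf) = 0.
T_surf′ = T_deep − (β/α)·ΔS = 23.7 − (8.1 × 10⁻⁴/2.4 × 10⁻⁴)·(+1.14) = 19.852 °C.
Cooling required: 25.3 − (19.852) = 5.448 °C.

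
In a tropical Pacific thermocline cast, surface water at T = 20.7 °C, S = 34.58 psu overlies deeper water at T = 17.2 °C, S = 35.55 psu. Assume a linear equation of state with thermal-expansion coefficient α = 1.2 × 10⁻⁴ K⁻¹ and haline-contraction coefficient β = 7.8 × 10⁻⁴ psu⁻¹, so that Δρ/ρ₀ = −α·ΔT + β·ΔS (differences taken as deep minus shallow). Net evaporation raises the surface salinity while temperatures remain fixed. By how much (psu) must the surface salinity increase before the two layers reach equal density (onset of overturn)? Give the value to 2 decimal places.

1.51 psu

Neutral buoyancy requires −α(T_deep − T_surf) + β(S_deep − S_surf′) = 0.
S_surf′ = S_deep − (α/β)·ΔT = 35.55 − (1.2 × 10⁻⁴/7.8 × 10⁻⁴)·(-3.5) = 36.0885 psu.
Increase required: 36.0885 − 34.58 = 1.5085 psu.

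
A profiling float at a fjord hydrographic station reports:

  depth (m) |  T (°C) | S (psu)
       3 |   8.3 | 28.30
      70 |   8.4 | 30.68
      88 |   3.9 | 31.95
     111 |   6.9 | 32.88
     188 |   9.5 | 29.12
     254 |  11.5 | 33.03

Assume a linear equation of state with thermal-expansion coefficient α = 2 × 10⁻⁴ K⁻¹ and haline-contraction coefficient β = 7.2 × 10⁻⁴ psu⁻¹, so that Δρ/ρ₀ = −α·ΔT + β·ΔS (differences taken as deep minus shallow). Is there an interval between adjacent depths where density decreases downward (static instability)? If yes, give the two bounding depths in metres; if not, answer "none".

111–188 m

Evaluate Δρ/ρ₀ = −αΔT + βΔS across each adjacent pair:
  3–70 m: −αΔT+βΔS = −(2 × 10⁻⁴)(+0.1)+(7.2 × 10⁻⁴)(+2.38) = 1.7 × 10⁻³ → stable
  70–88 m: −αΔT+βΔS = −(2 × 10⁻⁴)(-4.5)+(7.2 × 10⁻⁴)(+1.27) = 1.8 × 10⁻³ → stable
  88–111 m: −αΔT+βΔS = −(2 × 10⁻⁴)(+3.0)+(7.2 × 10⁻⁴)(+0.93) = 7.0 × 10⁻⁵ → stable
  111–188 m: −αΔT+βΔS = −(2 × 10⁻⁴)(+2.6)+(7.2 × 10⁻⁴)(-3.76) = -3.2 × 10⁻³ → UNSTABLE
  188–254 m: −αΔT+βΔS = −(2 × 10⁻⁴)(+2.0)+(7.2 × 10⁻⁴)(+3.91) = 2.4 × 10⁻³ → stable
The 111–188 m interval has Δρ < 0: lighter water underlies denser water.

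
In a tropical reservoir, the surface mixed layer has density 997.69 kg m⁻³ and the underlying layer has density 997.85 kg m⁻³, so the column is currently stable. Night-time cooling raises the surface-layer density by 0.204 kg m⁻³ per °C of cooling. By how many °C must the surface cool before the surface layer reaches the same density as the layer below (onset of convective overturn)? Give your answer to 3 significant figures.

Density deficit of the surface layer: 997.85 − 997.69 = 0.16 kg m⁻³.
Required change = 0.16 / 0.204 = 0.784 °C.

0.784 °C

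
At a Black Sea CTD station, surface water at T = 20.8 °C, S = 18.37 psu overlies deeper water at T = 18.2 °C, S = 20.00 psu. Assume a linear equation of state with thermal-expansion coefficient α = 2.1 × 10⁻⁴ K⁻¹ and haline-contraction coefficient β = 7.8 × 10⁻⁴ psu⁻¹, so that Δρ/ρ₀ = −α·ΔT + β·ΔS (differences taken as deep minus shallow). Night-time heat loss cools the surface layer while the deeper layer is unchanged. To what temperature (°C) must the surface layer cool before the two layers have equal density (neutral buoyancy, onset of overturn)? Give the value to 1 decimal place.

12.1 °C

Neutral buoyancy requires Δρ = 0, i.e. −α(T_deep − T_surf′) + β(S_deep − S_surf) = 0.
T_surf′ = T_deep − (β/α)·ΔS = 18.2 − (7.8 × 10⁻⁴/2.1 × 10⁻⁴)·(+1.63) = 12.146 °C.
Cooling required: 20.8 − (12.146) = 8.654 °C.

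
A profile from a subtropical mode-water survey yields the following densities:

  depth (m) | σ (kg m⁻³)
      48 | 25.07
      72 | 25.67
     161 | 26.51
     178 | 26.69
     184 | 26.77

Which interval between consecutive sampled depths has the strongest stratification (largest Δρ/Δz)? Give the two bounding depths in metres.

48–72 m

Compute the density gradient over each adjacent pair:
  48–72 m: Δρ/Δz = 0.60/24 = 0.025 kg m⁻⁴
  72–161 m: Δρ/Δz = 0.84/89 = 9.4 × 10⁻³ kg m⁻⁴
  161–178 m: Δρ/Δz = 0.18/17 = 0.011 kg m⁻⁴
  178–184 m: Δρ/Δz = 0.08/6 = 0.013 kg m⁻⁴
The largest gradient is in the 48–72 m interval — the pycnocline.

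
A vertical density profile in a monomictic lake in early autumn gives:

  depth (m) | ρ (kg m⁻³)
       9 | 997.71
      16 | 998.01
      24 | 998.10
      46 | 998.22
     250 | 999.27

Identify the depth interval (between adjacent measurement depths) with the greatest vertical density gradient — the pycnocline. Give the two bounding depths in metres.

Compute the density gradient over each adjacent pair:
  9–16 m: Δρ/Δz = 0.30/7 = 0.043 kg m⁻⁴
  16–24 m: Δρ/Δz = 0.09/8 = 0.011 kg m⁻⁴
  24–46 m: Δρ/Δz = 0.12/22 = 5.5 × 10⁻³ kg m⁻⁴
  46–250 m: Δρ/Δz = 1.05/204 = 5.1 × 10⁻³ kg m⁻⁴
The largest gradient is in the 9–16 m interval — the pycnocline.

9–16 m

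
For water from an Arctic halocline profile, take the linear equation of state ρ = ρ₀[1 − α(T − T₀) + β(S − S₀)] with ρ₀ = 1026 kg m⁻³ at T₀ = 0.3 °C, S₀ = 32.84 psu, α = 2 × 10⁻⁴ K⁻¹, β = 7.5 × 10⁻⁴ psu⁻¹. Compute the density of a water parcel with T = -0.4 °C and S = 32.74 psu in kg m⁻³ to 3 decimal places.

1026.067 kg m⁻³

T − T₀ = -0.7 K, S − S₀ = -0.10 psu.
Bracket = 1 − α·(-0.7) + β·(-0.10) = 1 + (6.50 × 10⁻⁵) = 1.0000650.
ρ = 1026 × 1.0000650 = 1026.067 kg m⁻³.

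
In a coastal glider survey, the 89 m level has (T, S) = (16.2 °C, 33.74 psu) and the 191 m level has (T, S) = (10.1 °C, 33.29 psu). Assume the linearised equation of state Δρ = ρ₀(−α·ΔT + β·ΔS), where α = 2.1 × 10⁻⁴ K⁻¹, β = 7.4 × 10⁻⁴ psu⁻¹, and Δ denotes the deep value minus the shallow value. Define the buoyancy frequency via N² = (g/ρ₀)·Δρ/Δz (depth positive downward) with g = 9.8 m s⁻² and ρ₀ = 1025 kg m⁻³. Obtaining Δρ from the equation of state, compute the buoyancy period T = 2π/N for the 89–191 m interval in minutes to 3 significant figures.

11.0 min

ΔT = -6.1 K, ΔS = -0.45 psu (deep − shallow).
Δρ/ρ₀ = −αΔT + βΔS = 1.281 × 10⁻³ − 3.33 × 10⁻⁴ = 9.48 × 10⁻⁴, so Δρ ≈ 0.9717 kg m⁻³.
N² = (g/ρ₀)·Δρ/Δz = g·(Δρ/ρ₀)/Δz = 9.8 × 9.48 × 10⁻⁴ / 102 = 9.1082 × 10⁻⁵ s⁻².
N = √(9.1082 × 10⁻⁵) = 9.5437 × 10⁻³ rad s⁻¹ → T = 2π/N = 658.36 s = 10.973 min ≈ 11.0 min.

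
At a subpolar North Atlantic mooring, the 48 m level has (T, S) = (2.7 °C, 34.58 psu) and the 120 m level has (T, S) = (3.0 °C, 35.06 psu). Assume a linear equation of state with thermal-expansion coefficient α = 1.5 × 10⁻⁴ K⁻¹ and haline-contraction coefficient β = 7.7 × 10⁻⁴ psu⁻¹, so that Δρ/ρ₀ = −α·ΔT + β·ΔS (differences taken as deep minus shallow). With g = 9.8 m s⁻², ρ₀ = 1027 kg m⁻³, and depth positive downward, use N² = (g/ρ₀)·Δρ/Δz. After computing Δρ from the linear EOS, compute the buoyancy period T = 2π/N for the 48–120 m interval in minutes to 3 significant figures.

15.8 min

ΔT = +0.3 K, ΔS = +0.48 psu (deep − shallow).
Δρ/ρ₀ = −αΔT + βΔS = -4.50 × 10⁻⁵ + 3.696 × 10⁻⁴ = 3.246 × 10⁻⁴, so Δρ ≈ 0.3334 kg m⁻³.
N² = (g/ρ₀)·Δρ/Δz = g·(Δρ/ρ₀)/Δz = 9.8 × 3.246 × 10⁻⁴ / 72 = 4.4182 × 10⁻⁵ s⁻².
N = √(4.4182 × 10⁻⁵) = 6.6470 × 10⁻³ rad s⁻¹ → T = 2π/N = 945.27 s = 15.755 min ≈ 15.8 min.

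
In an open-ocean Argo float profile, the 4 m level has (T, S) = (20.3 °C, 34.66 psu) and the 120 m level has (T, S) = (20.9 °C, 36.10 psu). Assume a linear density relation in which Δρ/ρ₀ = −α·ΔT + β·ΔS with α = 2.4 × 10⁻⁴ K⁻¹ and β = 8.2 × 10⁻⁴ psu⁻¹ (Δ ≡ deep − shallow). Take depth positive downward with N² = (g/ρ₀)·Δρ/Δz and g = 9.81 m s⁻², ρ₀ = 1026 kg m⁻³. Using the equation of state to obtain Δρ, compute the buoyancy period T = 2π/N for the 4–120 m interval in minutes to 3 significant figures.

ΔT = +0.6 K, ΔS = +1.44 psu (deep − shallow).
Δρ/ρ₀ = −αΔT + βΔS = -1.44 × 10⁻⁴ + 1.1808 × 10⁻³ = 1.0368 × 10⁻³, so Δρ ≈ 1.064 kg m⁻³.
N² = (g/ρ₀)·Δρ/Δz = g·(Δρ/ρ₀)/Δz = 9.81 × 1.0368 × 10⁻³ / 116 = 8.7681 × 10⁻⁵ s⁻².
N = √(8.7681 × 10⁻⁵) = 9.3638 × 10⁻³ rad s⁻¹ → T = 2π/N = 671.01 s = 11.184 min ≈ 11.2 min.

11.2 min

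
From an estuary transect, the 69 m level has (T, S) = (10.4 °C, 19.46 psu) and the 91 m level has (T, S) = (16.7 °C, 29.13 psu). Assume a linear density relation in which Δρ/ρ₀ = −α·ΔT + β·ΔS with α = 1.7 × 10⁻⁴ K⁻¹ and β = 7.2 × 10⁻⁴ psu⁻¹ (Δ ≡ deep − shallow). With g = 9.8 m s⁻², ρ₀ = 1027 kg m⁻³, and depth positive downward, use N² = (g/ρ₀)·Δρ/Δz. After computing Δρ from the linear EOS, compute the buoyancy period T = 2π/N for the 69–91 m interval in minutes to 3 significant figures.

2.04 min

ΔT = +6.3 K, ΔS = +9.67 psu (deep − shallow).
Δρ/ρ₀ = −αΔT + βΔS = -1.071 × 10⁻³ + 6.9624 × 10⁻³ = 5.8914 × 10⁻³, so Δρ ≈ 6.050 kg m⁻³.
N² = (g/ρ₀)·Δρ/Δz = g·(Δρ/ρ₀)/Δz = 9.8 × 5.8914 × 10⁻³ / 22 = 2.6244 × 10⁻³ s⁻².
N = √(2.6244 × 10⁻³) = 0.051229 rad s⁻¹ → T = 2π/N = 122.65 s = 2.0442 min ≈ 2.04 min.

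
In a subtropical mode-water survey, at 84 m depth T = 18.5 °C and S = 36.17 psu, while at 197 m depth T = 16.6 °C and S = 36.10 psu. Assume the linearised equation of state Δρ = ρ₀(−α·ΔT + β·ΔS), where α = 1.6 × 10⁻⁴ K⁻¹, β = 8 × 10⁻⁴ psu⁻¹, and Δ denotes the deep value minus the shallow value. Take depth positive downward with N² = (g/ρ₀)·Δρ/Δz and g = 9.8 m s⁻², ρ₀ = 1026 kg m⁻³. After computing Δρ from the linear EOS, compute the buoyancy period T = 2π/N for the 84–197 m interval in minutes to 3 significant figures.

22.6 min

ΔT = -1.9 K, ΔS = -0.07 psu (deep − shallow).
Δρ/ρ₀ = −αΔT + βΔS = 3.04 × 10⁻⁴ − 5.60 × 10⁻⁵ = 2.48 × 10⁻⁴, so Δρ ≈ 0.2544 kg m⁻³.
N² = (g/ρ₀)·Δρ/Δz = g·(Δρ/ρ₀)/Δz = 9.8 × 2.48 × 10⁻⁴ / 113 = 2.1508 × 10⁻⁵ s⁻².
N = √(2.1508 × 10⁻⁵) = 4.6377 × 10⁻³ rad s⁻¹ → T = 2π/N = 1.3548 × 10³ s = 22.580 min ≈ 22.6 min.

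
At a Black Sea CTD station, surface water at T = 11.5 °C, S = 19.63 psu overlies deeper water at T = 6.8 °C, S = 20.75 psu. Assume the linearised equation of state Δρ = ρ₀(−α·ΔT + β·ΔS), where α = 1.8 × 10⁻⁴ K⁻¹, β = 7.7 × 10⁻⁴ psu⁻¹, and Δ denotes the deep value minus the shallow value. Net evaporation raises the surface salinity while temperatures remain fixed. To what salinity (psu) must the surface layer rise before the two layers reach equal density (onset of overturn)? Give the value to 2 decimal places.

Neutral buoyancy requires −α(T_deep − T_surf) + β(S_deep − S_surf′) = 0.
S_surf′ = S_deep − (α/β)·ΔT = 20.75 − (1.8 × 10⁻⁴/7.7 × 10⁻⁴)·(-4.7) = 21.8487 psu.
Increase required: 21.8487 − 19.63 = 2.2187 psu.

21.85 psu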